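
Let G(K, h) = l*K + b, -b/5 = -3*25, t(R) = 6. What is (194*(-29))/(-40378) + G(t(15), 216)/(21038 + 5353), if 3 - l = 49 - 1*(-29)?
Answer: 24241236/177602633 ≈ 0.13649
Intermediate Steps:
l = -75 (l = 3 - (49 - 1*(-29)) = 3 - (49 + 29) = 3 - 1*78 = 3 - 78 = -75)
b = 375 (b = -(-15)*25 = -5*(-75) = 375)
G(K, h) = 375 - 75*K (G(K, h) = -75*K + 375 = 375 - 75*K)
(194*(-29))/(-40378) + G(t(15), 216)/(21038 + 5353) = (194*(-29))/(-40378) + (375 - 75*6)/(21038 + 5353) = -5626*(-1/40378) + (375 - 450)/26391 = 2813/20189 - 75*1/26391 = 2813/20189 - 25/8797 = 24241236/177602633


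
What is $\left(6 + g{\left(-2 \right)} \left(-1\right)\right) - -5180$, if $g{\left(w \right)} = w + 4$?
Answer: $5184$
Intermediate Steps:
$g{\left(w \right)} = 4 + w$
$\left(6 + g{\left(-2 \right)} \left(-1\right)\right) - -5180 = \left(6 + \left(4 - 2\right) \left(-1\right)\right) - -5180 = \left(6 + 2 \left(-1\right)\right) + 5180 = \left(6 - 2\right) + 5180 = 4 + 5180 = 5184$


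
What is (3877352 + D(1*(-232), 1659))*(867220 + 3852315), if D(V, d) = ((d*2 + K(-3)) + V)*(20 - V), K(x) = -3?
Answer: 21965980725380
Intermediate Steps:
D(V, d) = (20 - V)*(-3 + V + 2*d) (D(V, d) = ((d*2 - 3) + V)*(20 - V) = ((2*d - 3) + V)*(20 - V) = ((-3 + 2*d) + V)*(20 - V) = (-3 + V + 2*d)*(20 - V) = (20 - V)*(-3 + V + 2*d))
(3877352 + D(1*(-232), 1659))*(867220 + 3852315) = (3877352 + (-60 - (1*(-232))² + 23*(1*(-232)) + 40*1659 - 2*1*(-232)*1659))*(867220 + 3852315) = (3877352 + (-60 - 1*(-232)² + 23*(-232) + 66360 - 2*(-232)*1659))*4719535 = (3877352 + (-60 - 1*53824 - 5336 + 66360 + 769776))*4719535 = (3877352 + (-60 - 53824 - 5336 + 66360 + 769776))*4719535 = (3877352 + 776916)*4719535 = 4654268*4719535 = 21965980725380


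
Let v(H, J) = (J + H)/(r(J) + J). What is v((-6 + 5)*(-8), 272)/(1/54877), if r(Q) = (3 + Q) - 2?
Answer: 3073112/109 ≈ 28194.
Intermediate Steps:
r(Q) = 1 + Q
v(H, J) = (H + J)/(1 + 2*J) (v(H, J) = (J + H)/((1 + J) + J) = (H + J)/(1 + 2*J))
v((-6 + 5)*(-8), 272)/(1/54877) = (((-6 + 5)*(-8) + 272)/(1 + 2*272))/(1/54877) = ((-1*(-8) + 272)/(1 + 544))/(1/54877) = ((8 + 272)/545)*54877 = ((1/545)*280)*54877 = (56/109)*54877 = 3073112/109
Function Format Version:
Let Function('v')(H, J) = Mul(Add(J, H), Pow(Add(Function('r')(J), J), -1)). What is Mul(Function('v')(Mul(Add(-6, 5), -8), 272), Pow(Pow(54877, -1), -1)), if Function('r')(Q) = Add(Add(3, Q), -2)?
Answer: Rational(3073112, 109) ≈ 28194.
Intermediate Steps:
Function('r')(Q) = Add(1, Q)
Function('v')(H, J) = Mul(Pow(Add(1, Mul(2, J)), -1), Add(H, J)) (Function('v')(H, J) = Mul(Add(J, H), Pow(Add(Add(1, J), J), -1)) = Mul(Add(H, J), Pow(Add(1, Mul(2, J)), -1)) = Mul(Pow(Add(1, Mul(2, J)), -1), Add(H, J)))
Mul(Function('v')(Mul(Add(-6, 5), -8), 272), Pow(Pow(54877, -1), -1)) = Mul(Mul(Pow(Add(1, Mul(2, 272)), -1), Add(Mul(Add(-6, 5), -8), 272)), Pow(Pow(54877, -1), -1)) = Mul(Mul(Pow(Add(1, 544), -1), Add(Mul(-1, -8), 272)), Pow(Rational(1, 54877), -1)) = Mul(Mul(Pow(545, -1), Add(8, 272)), 54877) = Mul(Mul(Rational(1, 545), 280), 54877) = Mul(Rational(56, 109), 54877) = Rational(3073112, 109)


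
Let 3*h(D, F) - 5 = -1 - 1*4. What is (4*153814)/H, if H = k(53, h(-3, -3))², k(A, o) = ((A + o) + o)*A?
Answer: 615256/7890481 ≈ 0.077974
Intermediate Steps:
h(D, F) = 0 (h(D, F) = 5/3 + (-1 - 1*4)/3 = 5/3 + (-1 - 4)/3 = 5/3 + (⅓)*(-5) = 5/3 - 5/3 = 0)
k(A, o) = A*(A + 2*o) (k(A, o) = (A + 2*o)*A = A*(A + 2*o))
H = 7890481 (H = (53*(53 + 2*0))² = (53*(53 + 0))² = (53*53)² = 2809² = 7890481)
(4*153814)/H = (4*153814)/7890481 = 615256*(1/7890481) = 615256/7890481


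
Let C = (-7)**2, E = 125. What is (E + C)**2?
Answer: 30276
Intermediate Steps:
C = 49
(E + C)**2 = (125 + 49)**2 = 174**2 = 30276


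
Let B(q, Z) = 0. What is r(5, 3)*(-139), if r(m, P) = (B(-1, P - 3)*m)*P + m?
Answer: -695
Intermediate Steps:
r(m, P) = m (r(m, P) = (0*m)*P + m = 0*P + m = 0 + m = m)
r(5, 3)*(-139) = 5*(-139) = -695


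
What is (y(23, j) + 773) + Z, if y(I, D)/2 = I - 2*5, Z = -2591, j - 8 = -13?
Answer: -1792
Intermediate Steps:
j = -5 (j = 8 - 13 = -5)
y(I, D) = -20 + 2*I (y(I, D) = 2*(I - 2*5) = 2*(I - 10) = 2*(-10 + I) = -20 + 2*I)
(y(23, j) + 773) + Z = ((-20 + 2*23) + 773) - 2591 = ((-20 + 46) + 773) - 2591 = (26 + 773) - 2591 = 799 - 2591 = -1792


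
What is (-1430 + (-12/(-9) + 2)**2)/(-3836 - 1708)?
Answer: 6385/24948 ≈ 0.25593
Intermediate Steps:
(-1430 + (-12/(-9) + 2)**2)/(-3836 - 1708) = (-1430 + (-12*(-1/9) + 2)**2)/(-5544) = (-1430 + (4/3 + 2)**2)*(-1/5544) = (-1430 + (10/3)**2)*(-1/5544) = (-1430 + 100/9)*(-1/5544) = -12770/9*(-1/5544) = 6385/24948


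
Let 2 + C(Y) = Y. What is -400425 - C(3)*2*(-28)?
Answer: -400369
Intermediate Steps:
C(Y) = -2 + Y
-400425 - C(3)*2*(-28) = -400425 - (-2 + 3)*2*(-28) = -400425 - (-56) = -400425 - 1*(-56) = -400425 + 56 = -400369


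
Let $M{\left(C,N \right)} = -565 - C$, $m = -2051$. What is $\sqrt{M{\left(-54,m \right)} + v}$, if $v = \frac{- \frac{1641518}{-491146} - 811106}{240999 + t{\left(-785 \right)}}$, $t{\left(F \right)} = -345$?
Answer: $\frac{i \sqrt{199609344519187173148958}}{19699374914} \approx 22.68 i$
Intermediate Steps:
$v = - \frac{66394970993}{19699374914}$ ($v = \frac{- \frac{1641518}{-491146} - 811106}{240999 - 345} = \frac{\left(-1641518\right) \left(- \frac{1}{491146}\right) - 811106}{240654} = \left(\frac{820759}{245573} - 811106\right) \frac{1}{240654} = \left(- \frac{199184912979}{245573}\right) \frac{1}{240654} = - \frac{66394970993}{19699374914} \approx -3.3704$)
$\sqrt{M{\left(-54,m \right)} + v} = \sqrt{\left(-565 - -54\right) - \frac{66394970993}{19699374914}} = \sqrt{\left(-565 + 54\right) - \frac{66394970993}{19699374914}} = \sqrt{-511 - \frac{66394970993}{19699374914}} = \sqrt{- \frac{10132775552047}{19699374914}} = \frac{i \sqrt{199609344519187173148958}}{19699374914}$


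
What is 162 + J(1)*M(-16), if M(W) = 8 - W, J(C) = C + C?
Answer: 210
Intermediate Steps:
J(C) = 2*C
162 + J(1)*M(-16) = 162 + (2*1)*(8 - 1*(-16)) = 162 + 2*(8 + 16) = 162 + 2*24 = 162 + 48 = 210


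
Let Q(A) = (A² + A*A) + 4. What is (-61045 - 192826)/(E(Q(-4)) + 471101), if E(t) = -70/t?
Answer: -4569678/8479783 ≈ -0.53889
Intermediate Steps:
Q(A) = 4 + 2*A² (Q(A) = (A² + A²) + 4 = 2*A² + 4 = 4 + 2*A²)
(-61045 - 192826)/(E(Q(-4)) + 471101) = (-61045 - 192826)/(-70/(4 + 2*(-4)²) + 471101) = -253871/(-70/(4 + 2*16) + 471101) = -253871/(-70/(4 + 32) + 471101) = -253871/(-70/36 + 471101) = -253871/(-70*1/36 + 471101) = -253871/(-35/18 + 471101) = -253871/8479783/18 = -253871*18/8479783 = -4569678/8479783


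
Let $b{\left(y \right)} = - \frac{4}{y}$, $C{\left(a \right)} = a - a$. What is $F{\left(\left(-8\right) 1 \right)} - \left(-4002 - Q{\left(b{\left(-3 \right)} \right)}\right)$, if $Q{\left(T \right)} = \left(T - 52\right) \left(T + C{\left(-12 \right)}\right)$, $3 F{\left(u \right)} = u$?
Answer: $\frac{35386}{9} \approx 3931.8$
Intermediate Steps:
$C{\left(a \right)} = 0$
$F{\left(u \right)} = \frac{u}{3}$
$Q{\left(T \right)} = T \left(-52 + T\right)$ ($Q{\left(T \right)} = \left(T - 52\right) \left(T + 0\right) = \left(-52 + T\right) T = T \left(-52 + T\right)$)
$F{\left(\left(-8\right) 1 \right)} - \left(-4002 - Q{\left(b{\left(-3 \right)} \right)}\right) = \frac{\left(-8\right) 1}{3} - \left(-4002 - - \frac{4}{-3} \left(-52 - \frac{4}{-3}\right)\right) = \frac{1}{3} \left(-8\right) - \left(-4002 - \left(-4\right) \left(- \frac{1}{3}\right) \left(-52 - - \frac{4}{3}\right)\right) = - \frac{8}{3} - \left(-4002 - \frac{4 \left(-52 + \frac{4}{3}\right)}{3}\right) = - \frac{8}{3} - \left(-4002 - \frac{4}{3} \left(- \frac{152}{3}\right)\right) = - \frac{8}{3} - \left(-4002 - - \frac{608}{9}\right) = - \frac{8}{3} - \left(-4002 + \frac{608}{9}\right) = - \frac{8}{3} - - \frac{35410}{9} = - \frac{8}{3} + \frac{35410}{9} = \frac{35386}{9}$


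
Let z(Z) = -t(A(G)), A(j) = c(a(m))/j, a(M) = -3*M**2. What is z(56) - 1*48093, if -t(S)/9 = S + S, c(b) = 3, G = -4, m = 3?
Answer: -96213/2 ≈ -48107.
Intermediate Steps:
A(j) = 3/j
t(S) = -18*S (t(S) = -9*(S + S) = -18*S)
z(Z) = -27/2 (z(Z) = -(-18)*3/(-4) = -(-18)*3*(-1/4) = -(-18)*(-3)/4 = -1*27/2 = -27/2)
z(56) - 1*48093 = -27/2 - 1*48093 = -27/2 - 48093 = -96213/2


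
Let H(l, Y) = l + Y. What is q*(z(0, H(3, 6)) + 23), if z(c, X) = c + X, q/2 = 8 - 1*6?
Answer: 128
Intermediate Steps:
q = 4 (q = 2*(8 - 1*6) = 2*(8 - 6) = 2*2 = 4)
H(l, Y) = Y + l
z(c, X) = X + c
q*(z(0, H(3, 6)) + 23) = 4*(((6 + 3) + 0) + 23) = 4*((9 + 0) + 23) = 4*(9 + 23) = 4*32 = 128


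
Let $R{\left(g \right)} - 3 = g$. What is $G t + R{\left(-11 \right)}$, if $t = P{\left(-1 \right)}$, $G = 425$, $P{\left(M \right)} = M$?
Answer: $-433$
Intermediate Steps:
$R{\left(g \right)} = 3 + g$
$t = -1$
$G t + R{\left(-11 \right)} = 425 \left(-1\right) + \left(3 - 11\right) = -425 - 8 = -433$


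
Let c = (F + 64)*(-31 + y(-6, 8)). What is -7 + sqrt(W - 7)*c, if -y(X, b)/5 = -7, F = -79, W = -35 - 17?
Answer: -7 - 60*I*sqrt(59) ≈ -7.0 - 460.87*I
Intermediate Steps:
W = -52
y(X, b) = 35 (y(X, b) = -5*(-7) = 35)
c = -60 (c = (-79 + 64)*(-31 + 35) = -15*4 = -60)
-7 + sqrt(W - 7)*c = -7 + sqrt(-52 - 7)*(-60) = -7 + sqrt(-59)*(-60) = -7 + (I*sqrt(59))*(-60) = -7 - 60*I*sqrt(59)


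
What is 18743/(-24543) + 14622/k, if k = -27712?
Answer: -439136881/340067808 ≈ -1.2913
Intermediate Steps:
18743/(-24543) + 14622/k = 18743/(-24543) + 14622/(-27712) = 18743*(-1/24543) + 14622*(-1/27712) = -18743/24543 - 7311/13856 = -439136881/340067808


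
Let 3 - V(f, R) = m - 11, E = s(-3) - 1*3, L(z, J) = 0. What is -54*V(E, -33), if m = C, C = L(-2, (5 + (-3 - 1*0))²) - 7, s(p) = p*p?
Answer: -1134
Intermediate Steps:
s(p) = p²
C = -7 (C = 0 - 7 = -7)
m = -7
E = 6 (E = (-3)² - 1*3 = 9 - 3 = 6)
V(f, R) = 21 (V(f, R) = 3 - (-7 - 11) = 3 - 1*(-18) = 3 + 18 = 21)
-54*V(E, -33) = -54*21 = -1134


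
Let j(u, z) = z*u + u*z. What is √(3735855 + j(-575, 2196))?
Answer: 3*√134495 ≈ 1100.2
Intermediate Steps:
j(u, z) = 2*u*z (j(u, z) = u*z + u*z = 2*u*z)
√(3735855 + j(-575, 2196)) = √(3735855 + 2*(-575)*2196) = √(3735855 - 2525400) = √1210455 = 3*√134495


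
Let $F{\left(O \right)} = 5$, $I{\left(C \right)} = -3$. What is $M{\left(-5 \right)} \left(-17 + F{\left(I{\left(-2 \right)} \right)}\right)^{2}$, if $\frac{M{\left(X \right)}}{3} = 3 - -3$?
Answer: $2592$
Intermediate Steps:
$M{\left(X \right)} = 18$ ($M{\left(X \right)} = 3 \left(3 - -3\right) = 3 \left(3 + 3\right) = 3 \cdot 6 = 18$)
$M{\left(-5 \right)} \left(-17 + F{\left(I{\left(-2 \right)} \right)}\right)^{2} = 18 \left(-17 + 5\right)^{2} = 18 \left(-12\right)^{2} = 18 \cdot 144 = 2592$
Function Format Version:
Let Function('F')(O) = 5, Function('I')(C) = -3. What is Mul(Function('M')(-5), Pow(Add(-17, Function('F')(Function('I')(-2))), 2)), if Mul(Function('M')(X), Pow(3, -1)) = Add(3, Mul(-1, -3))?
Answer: 2592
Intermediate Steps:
Function('M')(X) = 18 (Function('M')(X) = Mul(3, Add(3, Mul(-1, -3))) = Mul(3, Add(3, 3)) = Mul(3, 6) = 18)
Mul(Function('M')(-5), Pow(Add(-17, Function('F')(Function('I')(-2))), 2)) = Mul(18, Pow(Add(-17, 5), 2)) = Mul(18, Pow(-12, 2)) = Mul(18, 144) = 2592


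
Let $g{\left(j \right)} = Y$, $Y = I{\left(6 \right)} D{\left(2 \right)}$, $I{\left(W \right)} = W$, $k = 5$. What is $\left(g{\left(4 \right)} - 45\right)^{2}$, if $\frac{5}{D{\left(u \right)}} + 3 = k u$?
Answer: $\frac{81225}{49} \approx 1657.7$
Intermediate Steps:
$D{\left(u \right)} = \frac{5}{-3 + 5 u}$
$Y = \frac{30}{7}$ ($Y = 6 \frac{5}{-3 + 5 \cdot 2} = 6 \frac{5}{-3 + 10} = 6 \cdot \frac{5}{7} = \frac{30}{7} \approx 4.2857$)
$g{\left(j \right)} = \frac{30}{7}$
$\left(g{\left(4 \right)} - 45\right)^{2} = \left(\frac{30}{7} - 45\right)^{2} = \left(- \frac{285}{7}\right)^{2} = \frac{81225}{49}$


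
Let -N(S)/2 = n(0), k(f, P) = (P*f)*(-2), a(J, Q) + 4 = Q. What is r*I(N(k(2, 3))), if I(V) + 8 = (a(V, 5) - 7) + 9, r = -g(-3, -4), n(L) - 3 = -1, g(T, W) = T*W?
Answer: 60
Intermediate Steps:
a(J, Q) = -4 + Q
k(f, P) = -2*P*f
n(L) = 2 (n(L) = 3 - 1 = 2)
N(S) = -4 (N(S) = -2*2 = -4)
r = -12 (r = -(-3)*(-4) = -1*12 = -12)
I(V) = -5 (I(V) = -8 + (((-4 + 5) - 7) + 9) = -8 + ((1 - 7) + 9) = -8 + (-6 + 9) = -8 + 3 = -5)
r*I(N(k(2, 3))) = -12*(-5) = 60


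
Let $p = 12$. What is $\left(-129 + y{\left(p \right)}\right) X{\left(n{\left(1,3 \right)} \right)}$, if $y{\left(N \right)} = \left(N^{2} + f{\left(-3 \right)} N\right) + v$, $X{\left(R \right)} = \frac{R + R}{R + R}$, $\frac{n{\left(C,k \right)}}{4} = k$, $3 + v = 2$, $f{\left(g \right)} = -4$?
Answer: $-34$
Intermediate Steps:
$v = -1$ ($v = -3 + 2 = -1$)
$n{\left(C,k \right)} = 4 k$
$X{\left(R \right)} = 1$ ($X{\left(R \right)} = \frac{2 R}{2 R} = 2 R \frac{1}{2 R} = 1$)
$y{\left(N \right)} = -1 + N^{2} - 4 N$ ($y{\left(N \right)} = \left(N^{2} - 4 N\right) - 1 = -1 + N^{2} - 4 N$)
$\left(-129 + y{\left(p \right)}\right) X{\left(n{\left(1,3 \right)} \right)} = \left(-129 - \left(49 - 144\right)\right) 1 = \left(-129 - -95\right) 1 = \left(-129 + 95\right) 1 = \left(-34\right) 1 = -34$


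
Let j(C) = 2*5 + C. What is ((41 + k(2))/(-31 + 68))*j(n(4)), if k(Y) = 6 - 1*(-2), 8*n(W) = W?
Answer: 1029/74 ≈ 13.905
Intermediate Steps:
n(W) = W/8
j(C) = 10 + C
k(Y) = 8 (k(Y) = 6 + 2 = 8)
((41 + k(2))/(-31 + 68))*j(n(4)) = ((41 + 8)/(-31 + 68))*(10 + (⅛)*4) = (49/37)*(10 + ½) = (49*(1/37))*(21/2) = (49/37)*(21/2) = 1029/74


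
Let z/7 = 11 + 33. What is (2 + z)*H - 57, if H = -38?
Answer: -11837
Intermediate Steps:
z = 308 (z = 7*(11 + 33) = 7*44 = 308)
(2 + z)*H - 57 = (2 + 308)*(-38) - 57 = 310*(-38) - 57 = -11780 - 57 = -11837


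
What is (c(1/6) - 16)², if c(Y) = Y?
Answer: 9025/36 ≈ 250.69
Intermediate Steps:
(c(1/6) - 16)² = (1/6 - 16)² = (1*(⅙) - 16)² = (⅙ - 16)² = (-95/6)² = 9025/36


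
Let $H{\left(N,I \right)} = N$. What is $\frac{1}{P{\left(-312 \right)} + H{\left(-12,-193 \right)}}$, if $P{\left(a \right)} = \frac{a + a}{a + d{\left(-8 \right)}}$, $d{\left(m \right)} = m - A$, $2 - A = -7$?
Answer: $- \frac{329}{3324} \approx -0.098977$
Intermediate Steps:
$A = 9$ ($A = 2 - -7 = 2 + 7 = 9$)
$d{\left(m \right)} = -9 + m$ ($d{\left(m \right)} = m - 9 = -9 + m$)
$P{\left(a \right)} = \frac{2 a}{-17 + a}$ ($P{\left(a \right)} = \frac{a + a}{a - 17} = \frac{2 a}{a - 17} = \frac{2 a}{-17 + a}$)
$\frac{1}{P{\left(-312 \right)} + H{\left(-12,-193 \right)}} = \frac{1}{2 \left(-312\right) \frac{1}{-17 - 312} - 12} = \frac{1}{2 \left(-312\right) \frac{1}{-329} - 12} = \frac{1}{2 \left(-312\right) \left(- \frac{1}{329}\right) - 12} = \frac{1}{\frac{624}{329} - 12} = \frac{1}{- \frac{3324}{329}} = - \frac{329}{3324}$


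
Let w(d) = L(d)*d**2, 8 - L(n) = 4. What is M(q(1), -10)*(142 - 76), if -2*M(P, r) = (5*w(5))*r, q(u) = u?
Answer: 165000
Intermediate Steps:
L(n) = 4 (L(n) = 8 - 1*4 = 8 - 4 = 4)
w(d) = 4*d**2
M(P, r) = -250*r (M(P, r) = -5*(4*5**2)*r/2 = -5*(4*25)*r/2 = -5*100*r/2 = -250*r)
M(q(1), -10)*(142 - 76) = (-250*(-10))*(142 - 76) = 2500*66 = 165000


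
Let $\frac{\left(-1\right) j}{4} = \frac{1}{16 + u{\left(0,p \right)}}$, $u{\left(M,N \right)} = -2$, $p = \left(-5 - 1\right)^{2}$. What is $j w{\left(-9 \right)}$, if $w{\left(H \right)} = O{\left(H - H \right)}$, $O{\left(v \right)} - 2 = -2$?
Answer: $0$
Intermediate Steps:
$p = 36$ ($p = \left(-6\right)^{2} = 36$)
$O{\left(v \right)} = 0$ ($O{\left(v \right)} = 2 - 2 = 0$)
$j = - \frac{2}{7}$ ($j = - \frac{4}{16 - 2} = - \frac{4}{14} = \left(-4\right) \frac{1}{14} = - \frac{2}{7} \approx -0.28571$)
$w{\left(H \right)} = 0$
$j w{\left(-9 \right)} = \left(- \frac{2}{7}\right) 0 = 0$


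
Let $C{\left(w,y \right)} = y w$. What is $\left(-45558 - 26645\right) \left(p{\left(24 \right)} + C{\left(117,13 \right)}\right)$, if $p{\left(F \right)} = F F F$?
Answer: $-1107955035$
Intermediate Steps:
$C{\left(w,y \right)} = w y$
$p{\left(F \right)} = F^{3}$ ($p{\left(F \right)} = F^{2} F = F^{3}$)
$\left(-45558 - 26645\right) \left(p{\left(24 \right)} + C{\left(117,13 \right)}\right) = \left(-45558 - 26645\right) \left(24^{3} + 117 \cdot 13\right) = - 72203 \left(13824 + 1521\right) = \left(-72203\right) 15345 = -1107955035$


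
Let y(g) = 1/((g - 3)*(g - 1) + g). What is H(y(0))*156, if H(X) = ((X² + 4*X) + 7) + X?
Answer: 4108/3 ≈ 1369.3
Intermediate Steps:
y(g) = 1/(g + (-1 + g)*(-3 + g)) (y(g) = 1/((-3 + g)*(-1 + g) + g) = 1/((-1 + g)*(-3 + g) + g) = 1/(g + (-1 + g)*(-3 + g)))
H(X) = 7 + X² + 5*X (H(X) = (7 + X² + 4*X) + X = 7 + X² + 5*X)
H(y(0))*156 = (7 + (1/(3 + 0² - 3*0))² + 5/(3 + 0² - 3*0))*156 = (7 + (1/(3 + 0 + 0))² + 5/(3 + 0 + 0))*156 = (7 + (1/3)² + 5/3)*156 = (7 + (⅓)² + 5*(⅓))*156 = (7 + ⅑ + 5/3)*156 = (79/9)*156 = 4108/3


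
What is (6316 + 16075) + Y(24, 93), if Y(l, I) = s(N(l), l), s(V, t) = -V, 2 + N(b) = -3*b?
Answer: 22465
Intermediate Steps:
N(b) = -2 - 3*b
Y(l, I) = 2 + 3*l (Y(l, I) = -(-2 - 3*l) = 2 + 3*l)
(6316 + 16075) + Y(24, 93) = (6316 + 16075) + (2 + 3*24) = 22391 + (2 + 72) = 22391 + 74 = 22465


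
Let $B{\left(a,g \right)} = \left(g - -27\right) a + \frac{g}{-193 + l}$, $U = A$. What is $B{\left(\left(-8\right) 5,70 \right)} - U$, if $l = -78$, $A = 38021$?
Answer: $- \frac{11355241}{271} \approx -41901.0$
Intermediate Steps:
$U = 38021$
$B{\left(a,g \right)} = - \frac{g}{271} + a \left(27 + g\right)$ ($B{\left(a,g \right)} = \left(g - -27\right) a + \frac{g}{-193 - 78} = \left(g + 27\right) a + \frac{g}{-271} = \left(27 + g\right) a - \frac{g}{271} = a \left(27 + g\right) - \frac{g}{271} = - \frac{g}{271} + a \left(27 + g\right)$)
$B{\left(\left(-8\right) 5,70 \right)} - U = \left(27 \left(\left(-8\right) 5\right) - \frac{70}{271} + \left(-8\right) 5 \cdot 70\right) - 38021 = \left(27 \left(-40\right) - \frac{70}{271} - 2800\right) - 38021 = \left(-1080 - \frac{70}{271} - 2800\right) - 38021 = - \frac{1051550}{271} - 38021 = - \frac{11355241}{271}$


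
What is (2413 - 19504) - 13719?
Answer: -30810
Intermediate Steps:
(2413 - 19504) - 13719 = -17091 - 13719 = -30810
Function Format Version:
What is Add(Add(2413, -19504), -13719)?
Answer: -30810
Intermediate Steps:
Add(Add(2413, -19504), -13719) = Add(-17091, -13719) = -30810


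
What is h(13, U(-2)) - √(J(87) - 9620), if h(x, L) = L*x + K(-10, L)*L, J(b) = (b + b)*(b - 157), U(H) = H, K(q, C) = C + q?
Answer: -2 - 10*I*√218 ≈ -2.0 - 147.65*I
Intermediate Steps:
J(b) = 2*b*(-157 + b) (J(b) = (2*b)*(-157 + b) = 2*b*(-157 + b))
h(x, L) = L*x + L*(-10 + L) (h(x, L) = L*x + (L - 10)*L = L*x + (-10 + L)*L = L*x + L*(-10 + L))
h(13, U(-2)) - √(J(87) - 9620) = -2*(-10 - 2 + 13) - √(2*87*(-157 + 87) - 9620) = -2*1 - √(2*87*(-70) - 9620) = -2 - √(-12180 - 9620) = -2 - √(-21800) = -2 - 10*I*√218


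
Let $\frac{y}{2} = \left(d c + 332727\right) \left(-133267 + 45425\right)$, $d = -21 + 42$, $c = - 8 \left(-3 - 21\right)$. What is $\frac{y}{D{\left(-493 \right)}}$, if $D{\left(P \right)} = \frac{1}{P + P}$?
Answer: $58334883801816$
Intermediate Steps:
$c = 192$ ($c = \left(-8\right) \left(-24\right) = 192$)
$d = 21$
$D{\left(P \right)} = \frac{1}{2 P}$
$y = -59163168156$ ($y = 2 \left(21 \cdot 192 + 332727\right) \left(-133267 + 45425\right) = 2 \left(4032 + 332727\right) \left(-87842\right) = 2 \cdot 336759 \left(-87842\right) = 2 \left(-29581584078\right) = -59163168156$)
$\frac{y}{D{\left(-493 \right)}} = - \frac{59163168156}{\frac{1}{2} \frac{1}{-493}} = - \frac{59163168156}{\frac{1}{2} \left(- \frac{1}{493}\right)} = - \frac{59163168156}{- \frac{1}{986}} = \left(-59163168156\right) \left(-986\right) = 58334883801816$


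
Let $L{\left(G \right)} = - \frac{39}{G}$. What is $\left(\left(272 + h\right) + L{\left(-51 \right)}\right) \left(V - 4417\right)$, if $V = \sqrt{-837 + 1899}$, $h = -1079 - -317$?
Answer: $\frac{36736189}{17} - \frac{24951 \sqrt{118}}{17} \approx 2.145 \cdot 10^{6}$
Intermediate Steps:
$h = -762$ ($h = -1079 + 317 = -762$)
$V = 3 \sqrt{118}$ ($V = \sqrt{1062} = 3 \sqrt{118} \approx 32.588$)
$\left(\left(272 + h\right) + L{\left(-51 \right)}\right) \left(V - 4417\right) = \left(\left(272 - 762\right) - \frac{39}{-51}\right) \left(3 \sqrt{118} - 4417\right) = \left(-490 - - \frac{13}{17}\right) \left(-4417 + 3 \sqrt{118}\right) = \left(-490 + \frac{13}{17}\right) \left(-4417 + 3 \sqrt{118}\right) = - \frac{8317 \left(-4417 + 3 \sqrt{118}\right)}{17} = \frac{36736189}{17} - \frac{24951 \sqrt{118}}{17}$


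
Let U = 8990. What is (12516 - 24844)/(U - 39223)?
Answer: 12328/30233 ≈ 0.40777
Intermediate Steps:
(12516 - 24844)/(U - 39223) = (12516 - 24844)/(8990 - 39223) = -12328/(-30233) = -12328*(-1/30233) = 12328/30233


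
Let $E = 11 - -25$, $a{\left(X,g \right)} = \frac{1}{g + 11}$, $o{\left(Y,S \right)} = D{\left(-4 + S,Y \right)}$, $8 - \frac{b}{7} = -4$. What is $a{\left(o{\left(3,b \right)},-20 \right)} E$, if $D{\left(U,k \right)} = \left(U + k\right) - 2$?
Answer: $-4$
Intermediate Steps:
$b = 84$ ($b = 56 - -28 = 56 + 28 = 84$)
$D{\left(U,k \right)} = -2 + U + k$
$o{\left(Y,S \right)} = -6 + S + Y$ ($o{\left(Y,S \right)} = -2 + \left(-4 + S\right) + Y = -6 + S + Y$)
$a{\left(X,g \right)} = \frac{1}{11 + g}$
$E = 36$ ($E = 11 + 25 = 36$)
$a{\left(o{\left(3,b \right)},-20 \right)} E = \frac{1}{11 - 20} \cdot 36 = \frac{1}{-9} \cdot 36 = \left(- \frac{1}{9}\right) 36 = -4$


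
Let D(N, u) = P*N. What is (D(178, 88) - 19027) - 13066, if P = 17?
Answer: -29067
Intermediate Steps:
D(N, u) = 17*N
(D(178, 88) - 19027) - 13066 = (17*178 - 19027) - 13066 = (3026 - 19027) - 13066 = -16001 - 13066 = -29067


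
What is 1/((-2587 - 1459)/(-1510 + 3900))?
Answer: -1195/2023 ≈ -0.59071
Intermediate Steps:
1/((-2587 - 1459)/(-1510 + 3900)) = 1/(-4046/2390) = 1/(-4046*1/2390) = 1/(-2023/1195) = -1195/2023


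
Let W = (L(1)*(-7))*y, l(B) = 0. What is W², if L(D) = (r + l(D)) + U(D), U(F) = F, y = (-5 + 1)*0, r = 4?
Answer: 0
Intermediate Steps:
y = 0 (y = -4*0 = 0)
L(D) = 4 + D (L(D) = (4 + 0) + D = 4 + D)
W = 0 (W = ((4 + 1)*(-7))*0 = (5*(-7))*0 = -35*0 = 0)
W² = 0² = 0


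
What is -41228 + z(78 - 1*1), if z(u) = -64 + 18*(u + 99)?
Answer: -38124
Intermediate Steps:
z(u) = 1718 + 18*u (z(u) = -64 + 18*(99 + u) = -64 + (1782 + 18*u) = 1718 + 18*u)
-41228 + z(78 - 1*1) = -41228 + (1718 + 18*(78 - 1*1)) = -41228 + (1718 + 18*(78 - 1)) = -41228 + (1718 + 18*77) = -41228 + (1718 + 1386) = -41228 + 3104 = -38124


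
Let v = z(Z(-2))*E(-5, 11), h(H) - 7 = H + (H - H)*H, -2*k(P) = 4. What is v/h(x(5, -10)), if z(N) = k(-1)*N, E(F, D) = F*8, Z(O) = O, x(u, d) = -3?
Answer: -40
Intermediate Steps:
E(F, D) = 8*F
k(P) = -2 (k(P) = -1/2*4 = -2)
z(N) = -2*N
h(H) = 7 + H (h(H) = 7 + (H + (H - H)*H) = 7 + (H + 0*H) = 7 + (H + 0) = 7 + H)
v = -160 (v = (-2*(-2))*(8*(-5)) = 4*(-40) = -160)
v/h(x(5, -10)) = -160/(7 - 3) = -160/4 = -160*1/4 = -40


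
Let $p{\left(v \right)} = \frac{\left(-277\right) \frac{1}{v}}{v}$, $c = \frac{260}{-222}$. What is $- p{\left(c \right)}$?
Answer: $\frac{3412917}{16900} \approx 201.95$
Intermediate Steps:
$c = - \frac{130}{111}$ ($c = 260 \left(- \frac{1}{222}\right) = - \frac{130}{111} \approx -1.1712$)
$p{\left(v \right)} = - \frac{277}{v^{2}}$
$- p{\left(c \right)} = - \frac{-277}{\frac{16900}{12321}} = - \frac{\left(-277\right) 12321}{16900} = \left(-1\right) \left(- \frac{3412917}{16900}\right) = \frac{3412917}{16900}$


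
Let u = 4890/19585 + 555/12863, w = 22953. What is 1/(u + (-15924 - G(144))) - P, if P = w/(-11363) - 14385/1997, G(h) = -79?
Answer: 167083532734325128235/18115533567379027406 ≈ 9.2232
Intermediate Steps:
P = -209293896/22691911 (P = 22953/(-11363) - 14385/1997 = 22953*(-1/11363) - 14385*1/1997 = -22953/11363 - 14385/1997 = -209293896/22691911 ≈ -9.2233)
u = 14753949/50384371 (u = 4890*(1/19585) + 555*(1/12863) = 978/3917 + 555/12863 = 14753949/50384371 ≈ 0.29283)
1/(u + (-15924 - G(144))) - P = 1/(14753949/50384371 + (-15924 - 1*(-79))) - 1*(-209293896/22691911) = 1/(14753949/50384371 + (-15924 + 79)) + 209293896/22691911 = 1/(14753949/50384371 - 15845) + 209293896/22691911 = 1/(-798325604546/50384371) + 209293896/22691911 = -50384371/798325604546 + 209293896/22691911 = 167083532734325128235/18115533567379027406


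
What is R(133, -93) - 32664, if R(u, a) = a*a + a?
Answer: -24108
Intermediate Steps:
R(u, a) = a + a² (R(u, a) = a² + a = a + a²)
R(133, -93) - 32664 = -93*(1 - 93) - 32664 = -93*(-92) - 32664 = 8556 - 32664 = -24108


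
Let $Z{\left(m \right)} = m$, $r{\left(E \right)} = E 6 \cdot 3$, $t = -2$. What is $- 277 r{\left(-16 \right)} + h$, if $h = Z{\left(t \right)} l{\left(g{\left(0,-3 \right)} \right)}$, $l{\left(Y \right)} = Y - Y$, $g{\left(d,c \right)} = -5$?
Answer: $79776$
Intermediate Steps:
$l{\left(Y \right)} = 0$
$r{\left(E \right)} = 18 E$ ($r{\left(E \right)} = 6 E 3 = 18 E$)
$h = 0$ ($h = \left(-2\right) 0 = 0$)
$- 277 r{\left(-16 \right)} + h = - 277 \cdot 18 \left(-16\right) + 0 = \left(-277\right) \left(-288\right) + 0 = 79776 + 0 = 79776$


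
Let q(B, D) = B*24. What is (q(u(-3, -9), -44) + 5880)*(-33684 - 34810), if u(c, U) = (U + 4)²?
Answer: -443841120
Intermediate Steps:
u(c, U) = (4 + U)²
q(B, D) = 24*B
(q(u(-3, -9), -44) + 5880)*(-33684 - 34810) = (24*(4 - 9)² + 5880)*(-33684 - 34810) = (24*(-5)² + 5880)*(-68494) = (24*25 + 5880)*(-68494) = (600 + 5880)*(-68494) = 6480*(-68494) = -443841120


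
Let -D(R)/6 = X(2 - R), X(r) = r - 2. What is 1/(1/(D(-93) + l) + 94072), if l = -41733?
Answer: 42291/3978398951 ≈ 1.0630e-5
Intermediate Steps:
X(r) = -2 + r
D(R) = 6*R (D(R) = -6*(-2 + (2 - R)) = -(-6)*R = 6*R)
1/(1/(D(-93) + l) + 94072) = 1/(1/(6*(-93) - 41733) + 94072) = 1/(1/(-558 - 41733) + 94072) = 1/(1/(-42291) + 94072) = 1/(-1/42291 + 94072) = 1/(3978398951/42291) = 42291/3978398951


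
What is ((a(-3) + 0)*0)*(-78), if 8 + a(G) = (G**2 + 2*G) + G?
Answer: 0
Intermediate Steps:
a(G) = -8 + G**2 + 3*G (a(G) = -8 + ((G**2 + 2*G) + G) = -8 + (G**2 + 3*G) = -8 + G**2 + 3*G)
((a(-3) + 0)*0)*(-78) = (((-8 + (-3)**2 + 3*(-3)) + 0)*0)*(-78) = (((-8 + 9 - 9) + 0)*0)*(-78) = ((-8 + 0)*0)*(-78) = -8*0*(-78) = 0*(-78) = 0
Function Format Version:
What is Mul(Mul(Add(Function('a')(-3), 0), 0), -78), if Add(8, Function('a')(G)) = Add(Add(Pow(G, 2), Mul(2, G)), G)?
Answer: 0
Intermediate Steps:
Function('a')(G) = Add(-8, Pow(G, 2), Mul(3, G)) (Function('a')(G) = Add(-8, Add(Add(Pow(G, 2), Mul(2, G)), G)) = Add(-8, Add(Pow(G, 2), Mul(3, G))) = Add(-8, Pow(G, 2), Mul(3, G)))
Mul(Mul(Add(Function('a')(-3), 0), 0), -78) = Mul(Mul(Add(Add(-8, Pow(-3, 2), Mul(3, -3)), 0), 0), -78) = Mul(Mul(Add(Add(-8, 9, -9), 0), 0), -78) = Mul(Mul(Add(-8, 0), 0), -78) = Mul(Mul(-8, 0), -78) = Mul(0, -78) = 0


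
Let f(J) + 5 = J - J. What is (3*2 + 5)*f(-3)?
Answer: -55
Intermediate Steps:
f(J) = -5 (f(J) = -5 + (J - J) = -5 + 0 = -5)
(3*2 + 5)*f(-3) = (3*2 + 5)*(-5) = (6 + 5)*(-5) = 11*(-5) = -55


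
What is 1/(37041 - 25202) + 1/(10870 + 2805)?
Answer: 25514/161898325 ≈ 0.00015759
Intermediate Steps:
1/(37041 - 25202) + 1/(10870 + 2805) = 1/11839 + 1/13675 = 25514/161898325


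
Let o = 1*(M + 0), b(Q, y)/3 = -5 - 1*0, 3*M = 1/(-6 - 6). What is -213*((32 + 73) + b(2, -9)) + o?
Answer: -690121/36 ≈ -19170.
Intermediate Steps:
M = -1/36 (M = 1/(3*(-6 - 6)) = (⅓)/(-12) = (⅓)*(-1/12) = -1/36 ≈ -0.027778)
b(Q, y) = -15 (b(Q, y) = 3*(-5 - 1*0) = 3*(-5 + 0) = 3*(-5) = -15)
o = -1/36 (o = 1*(-1/36 + 0) = 1*(-1/36) = -1/36 ≈ -0.027778)
-213*((32 + 73) + b(2, -9)) + o = -213*((32 + 73) - 15) - 1/36 = -213*(105 - 15) - 1/36 = -213*90 - 1/36 = -19170 - 1/36 = -690121/36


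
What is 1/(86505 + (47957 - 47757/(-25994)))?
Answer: 25994/3495252985 ≈ 7.4369e-6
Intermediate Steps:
1/(86505 + (47957 - 47757/(-25994))) = 1/(86505 + (47957 - 47757*(-1/25994))) = 1/(86505 + (47957 + 47757/25994)) = 1/(86505 + 1246642015/25994) = 1/(3495252985/25994) = 25994/3495252985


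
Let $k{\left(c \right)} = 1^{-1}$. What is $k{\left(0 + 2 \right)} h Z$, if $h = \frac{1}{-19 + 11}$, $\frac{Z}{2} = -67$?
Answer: $\frac{67}{4} \approx 16.75$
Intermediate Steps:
$Z = -134$ ($Z = 2 \left(-67\right) = -134$)
$k{\left(c \right)} = 1$
$h = - \frac{1}{8}$ ($h = \frac{1}{-8} = - \frac{1}{8} \approx -0.125$)
$k{\left(0 + 2 \right)} h Z = 1 \left(- \frac{1}{8}\right) \left(-134\right) = \left(- \frac{1}{8}\right) \left(-134\right) = \frac{67}{4}$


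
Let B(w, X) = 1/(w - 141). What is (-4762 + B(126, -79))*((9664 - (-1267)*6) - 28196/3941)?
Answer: -46271716042/563 ≈ -8.2188e+7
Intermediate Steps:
B(w, X) = 1/(-141 + w)
(-4762 + B(126, -79))*((9664 - (-1267)*6) - 28196/3941) = (-4762 + 1/(-141 + 126))*((9664 - (-1267)*6) - 28196/3941) = (-4762 + 1/(-15))*((9664 - 1*(-7602)) - 28196*1/3941) = (-4762 - 1/15)*((9664 + 7602) - 4028/563) = -71431*(17266 - 4028/563)/15 = -71431/15*9716730/563 = -46271716042/563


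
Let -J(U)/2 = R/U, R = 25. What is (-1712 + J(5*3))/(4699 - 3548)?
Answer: -5146/3453 ≈ -1.4903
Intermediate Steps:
J(U) = -50/U
(-1712 + J(5*3))/(4699 - 3548) = (-1712 - 50/(5*3))/(4699 - 3548) = (-1712 - 50/15)/1151 = (-1712 - 50*1/15)*(1/1151) = (-1712 - 10/3)*(1/1151) = -5146/3*1/1151 = -5146/3453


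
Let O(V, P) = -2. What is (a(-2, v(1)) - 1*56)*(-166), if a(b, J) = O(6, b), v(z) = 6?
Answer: 9628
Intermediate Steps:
a(b, J) = -2
(a(-2, v(1)) - 1*56)*(-166) = (-2 - 1*56)*(-166) = (-2 - 56)*(-166) = -58*(-166) = 9628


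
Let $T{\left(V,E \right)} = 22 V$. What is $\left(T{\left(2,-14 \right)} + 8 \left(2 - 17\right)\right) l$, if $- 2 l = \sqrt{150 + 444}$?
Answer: $114 \sqrt{66} \approx 926.14$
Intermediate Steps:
$l = - \frac{3 \sqrt{66}}{2}$ ($l = - \frac{\sqrt{150 + 444}}{2} = - \frac{\sqrt{594}}{2} = - \frac{3 \sqrt{66}}{2} \approx -12.186$)
$\left(T{\left(2,-14 \right)} + 8 \left(2 - 17\right)\right) l = \left(22 \cdot 2 + 8 \left(2 - 17\right)\right) \left(- \frac{3 \sqrt{66}}{2}\right) = \left(44 + 8 \left(-15\right)\right) \left(- \frac{3 \sqrt{66}}{2}\right) = \left(44 - 120\right) \left(- \frac{3 \sqrt{66}}{2}\right) = - 76 \left(- \frac{3 \sqrt{66}}{2}\right) = 114 \sqrt{66}$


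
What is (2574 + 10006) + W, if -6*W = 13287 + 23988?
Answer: 12735/2 ≈ 6367.5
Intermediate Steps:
W = -12425/2 (W = -(13287 + 23988)/6 = -⅙*37275 = -12425/2 ≈ -6212.5)
(2574 + 10006) + W = (2574 + 10006) - 12425/2 = 12580 - 12425/2 = 12735/2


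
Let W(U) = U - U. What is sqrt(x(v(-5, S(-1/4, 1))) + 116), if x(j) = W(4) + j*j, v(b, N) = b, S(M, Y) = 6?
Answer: sqrt(141) ≈ 11.874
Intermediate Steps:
W(U) = 0
x(j) = j**2 (x(j) = 0 + j*j = 0 + j**2 = j**2)
sqrt(x(v(-5, S(-1/4, 1))) + 116) = sqrt((-5)**2 + 116) = sqrt(25 + 116) = sqrt(141)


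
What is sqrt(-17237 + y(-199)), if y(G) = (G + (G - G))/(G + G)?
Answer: I*sqrt(68946)/2 ≈ 131.29*I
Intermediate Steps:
y(G) = 1/2 (y(G) = (G + 0)/((2*G)) = G*(1/(2*G)) = 1/2)
sqrt(-17237 + y(-199)) = sqrt(-17237 + 1/2) = sqrt(-34473/2) = I*sqrt(68946)/2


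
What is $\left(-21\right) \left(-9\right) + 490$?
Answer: $679$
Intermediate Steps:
$\left(-21\right) \left(-9\right) + 490 = 189 + 490 = 679$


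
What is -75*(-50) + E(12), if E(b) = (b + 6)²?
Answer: 4074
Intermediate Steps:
E(b) = (6 + b)²
-75*(-50) + E(12) = -75*(-50) + (6 + 12)² = 3750 + 18² = 3750 + 324 = 4074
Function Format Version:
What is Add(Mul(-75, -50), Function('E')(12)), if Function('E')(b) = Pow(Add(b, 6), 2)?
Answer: 4074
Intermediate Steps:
Function('E')(b) = Pow(Add(6, b), 2)
Add(Mul(-75, -50), Function('E')(12)) = Add(Mul(-75, -50), Pow(Add(6, 12), 2)) = Add(3750, Pow(18, 2)) = Add(3750, 324) = 4074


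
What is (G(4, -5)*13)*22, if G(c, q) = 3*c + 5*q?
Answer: -3718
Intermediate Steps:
(G(4, -5)*13)*22 = ((3*4 + 5*(-5))*13)*22 = ((12 - 25)*13)*22 = -13*13*22 = -169*22 = -3718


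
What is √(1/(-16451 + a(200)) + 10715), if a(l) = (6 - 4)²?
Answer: 2*√724612074247/16447 ≈ 103.51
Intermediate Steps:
a(l) = 4 (a(l) = 2² = 4)
√(1/(-16451 + a(200)) + 10715) = √(1/(-16451 + 4) + 10715) = √(1/(-16447) + 10715) = √(-1/16447 + 10715) = √(176229604/16447) = 2*√724612074247/16447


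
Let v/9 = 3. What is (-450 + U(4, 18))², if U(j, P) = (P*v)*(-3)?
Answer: 3640464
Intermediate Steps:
v = 27 (v = 9*3 = 27)
U(j, P) = -81*P (U(j, P) = (P*27)*(-3) = (27*P)*(-3) = -81*P)
(-450 + U(4, 18))² = (-450 - 81*18)² = (-450 - 1458)² = (-1908)² = 3640464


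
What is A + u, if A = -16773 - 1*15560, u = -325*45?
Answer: -46958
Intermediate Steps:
u = -14625
A = -32333 (A = -16773 - 15560 = -32333)
A + u = -32333 - 14625 = -46958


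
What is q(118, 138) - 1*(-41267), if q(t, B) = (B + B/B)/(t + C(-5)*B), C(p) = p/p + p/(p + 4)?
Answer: 39038721/946 ≈ 41267.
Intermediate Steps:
C(p) = 1 + p/(4 + p)
q(t, B) = (1 + B)/(t + 6*B) (q(t, B) = (B + B/B)/(t + (2*(2 - 5)/(4 - 5))*B) = (B + 1)/(t + (2*(-3)/(-1))*B) = (1 + B)/(t + (2*(-1)*(-3))*B) = (1 + B)/(t + 6*B))
q(118, 138) - 1*(-41267) = (1 + 138)/(118 + 6*138) - 1*(-41267) = 139/(118 + 828) + 41267 = 139/946 + 41267 = 39038721/946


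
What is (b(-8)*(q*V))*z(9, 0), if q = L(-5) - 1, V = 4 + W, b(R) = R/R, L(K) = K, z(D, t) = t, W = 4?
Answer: 0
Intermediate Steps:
b(R) = 1
V = 8 (V = 4 + 4 = 8)
q = -6 (q = -5 - 1 = -6)
(b(-8)*(q*V))*z(9, 0) = (1*(-6*8))*0 = (1*(-48))*0 = -48*0 = 0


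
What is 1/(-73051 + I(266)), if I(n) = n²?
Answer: -1/2295 ≈ -0.00043573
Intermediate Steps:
1/(-73051 + I(266)) = 1/(-73051 + 266²) = 1/(-73051 + 70756) = 1/(-2295) = -1/2295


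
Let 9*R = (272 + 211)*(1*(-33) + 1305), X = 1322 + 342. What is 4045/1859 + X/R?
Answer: 34902657/15862847 ≈ 2.2003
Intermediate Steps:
X = 1664
R = 68264 (R = ((272 + 211)*(1*(-33) + 1305))/9 = (483*(-33 + 1305))/9 = (483*1272)/9 = (⅑)*614376 = 68264)
4045/1859 + X/R = 4045/1859 + 1664/68264 = 4045*(1/1859) + 1664*(1/68264) = 4045/1859 + 208/8533 = 34902657/15862847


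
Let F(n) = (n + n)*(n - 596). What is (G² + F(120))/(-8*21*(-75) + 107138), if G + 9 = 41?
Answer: -56608/59869 ≈ -0.94553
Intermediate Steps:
G = 32 (G = -9 + 41 = 32)
F(n) = 2*n*(-596 + n) (F(n) = (2*n)*(-596 + n) = 2*n*(-596 + n))
(G² + F(120))/(-8*21*(-75) + 107138) = (32² + 2*120*(-596 + 120))/(-8*21*(-75) + 107138) = (1024 + 2*120*(-476))/(-168*(-75) + 107138) = (1024 - 114240)/(12600 + 107138) = -113216/119738 = -113216*1/119738 = -56608/59869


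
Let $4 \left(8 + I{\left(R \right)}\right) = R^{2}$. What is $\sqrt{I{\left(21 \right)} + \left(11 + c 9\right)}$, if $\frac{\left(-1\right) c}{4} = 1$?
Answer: $\frac{\sqrt{309}}{2} \approx 8.7892$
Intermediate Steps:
$c = -4$ ($c = \left(-4\right) 1 = -4$)
$I{\left(R \right)} = -8 + \frac{R^{2}}{4}$
$\sqrt{I{\left(21 \right)} + \left(11 + c 9\right)} = \sqrt{\left(-8 + \frac{21^{2}}{4}\right) + \left(11 - 36\right)} = \sqrt{\left(-8 + \frac{1}{4} \cdot 441\right) + \left(11 - 36\right)} = \sqrt{\left(-8 + \frac{441}{4}\right) - 25} = \sqrt{\frac{409}{4} - 25} = \sqrt{\frac{309}{4}} = \frac{\sqrt{309}}{2}$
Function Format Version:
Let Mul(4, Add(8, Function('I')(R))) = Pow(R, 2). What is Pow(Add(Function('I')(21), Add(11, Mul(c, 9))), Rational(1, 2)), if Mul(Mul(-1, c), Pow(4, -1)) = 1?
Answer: Mul(Rational(1, 2), Pow(309, Rational(1, 2))) ≈ 8.7892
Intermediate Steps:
c = -4 (c = Mul(-4, 1) = -4)
Function('I')(R) = Add(-8, Mul(Rational(1, 4), Pow(R, 2)))
Pow(Add(Function('I')(21), Add(11, Mul(c, 9))), Rational(1, 2)) = Pow(Add(Add(-8, Mul(Rational(1, 4), Pow(21, 2))), Add(11, Mul(-4, 9))), Rational(1, 2)) = Pow(Add(Add(-8, Mul(Rational(1, 4), 441)), Add(11, -36)), Rational(1, 2)) = Pow(Add(Add(-8, Rational(441, 4)), -25), Rational(1, 2)) = Pow(Add(Rational(409, 4), -25), Rational(1, 2)) = Pow(Rational(309, 4), Rational(1, 2)) = Mul(Rational(1, 2), Pow(309, Rational(1, 2)))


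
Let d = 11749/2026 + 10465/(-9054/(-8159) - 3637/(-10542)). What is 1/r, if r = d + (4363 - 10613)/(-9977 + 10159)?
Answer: 23068159871666/165292651466310679 ≈ 0.00013956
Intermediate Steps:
d = 1825107992154719/253496262326 (d = 11749*(1/2026) + 10465/(-9054*(-1/8159) - 3637*(-1/10542)) = 11749/2026 + 10465/(9054/8159 + 3637/10542) = 11749/2026 + 10465/(125121551/86012178) = 11749/2026 + 10465*(86012178/125121551) = 11749/2026 + 900117442770/125121551 = 1825107992154719/253496262326 ≈ 7199.7)
r = 165292651466310679/23068159871666 (r = 1825107992154719/253496262326 + (4363 - 10613)/(-9977 + 10159) = 1825107992154719/253496262326 - 6250/182 = 1825107992154719/253496262326 - 6250*1/182 = 1825107992154719/253496262326 - 3125/91 = 165292651466310679/23068159871666 ≈ 7165.4)
1/r = 1/(165292651466310679/23068159871666) = 23068159871666/165292651466310679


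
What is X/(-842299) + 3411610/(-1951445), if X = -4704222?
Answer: 1261286961880/328740034411 ≈ 3.8367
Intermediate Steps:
X/(-842299) + 3411610/(-1951445) = -4704222/(-842299) + 3411610/(-1951445) = -4704222*(-1/842299) + 3411610*(-1/1951445) = 4704222/842299 - 682322/390289 = 1261286961880/328740034411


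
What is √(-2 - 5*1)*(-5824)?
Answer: -5824*I*√7 ≈ -15409.0*I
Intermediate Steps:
√(-2 - 5*1)*(-5824) = √(-2 - 5)*(-5824) = √(-7)*(-5824) = (I*√7)*(-5824) = -5824*I*√7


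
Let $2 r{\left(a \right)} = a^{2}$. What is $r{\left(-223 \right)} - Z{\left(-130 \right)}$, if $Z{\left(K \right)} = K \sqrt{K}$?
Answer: $\frac{49729}{2} + 130 i \sqrt{130} \approx 24865.0 + 1482.2 i$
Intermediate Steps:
$Z{\left(K \right)} = K^{\frac{3}{2}}$
$r{\left(a \right)} = \frac{a^{2}}{2}$
$r{\left(-223 \right)} - Z{\left(-130 \right)} = \frac{\left(-223\right)^{2}}{2} - \left(-130\right)^{\frac{3}{2}} = \frac{1}{2} \cdot 49729 - - 130 i \sqrt{130} = \frac{49729}{2} + 130 i \sqrt{130}$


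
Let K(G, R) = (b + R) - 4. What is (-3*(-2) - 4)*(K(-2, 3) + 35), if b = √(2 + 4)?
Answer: 68 + 2*√6 ≈ 72.899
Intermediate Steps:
b = √6 ≈ 2.4495
K(G, R) = -4 + R + √6 (K(G, R) = (√6 + R) - 4 = (R + √6) - 4 = -4 + R + √6)
(-3*(-2) - 4)*(K(-2, 3) + 35) = (-3*(-2) - 4)*((-4 + 3 + √6) + 35) = (6 - 4)*((-1 + √6) + 35) = 2*(34 + √6) = 68 + 2*√6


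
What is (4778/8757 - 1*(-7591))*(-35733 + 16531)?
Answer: -1276532926330/8757 ≈ -1.4577e+8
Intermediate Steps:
(4778/8757 - 1*(-7591))*(-35733 + 16531) = (4778*(1/8757) + 7591)*(-19202) = (4778/8757 + 7591)*(-19202) = (66479165/8757)*(-19202) = -1276532926330/8757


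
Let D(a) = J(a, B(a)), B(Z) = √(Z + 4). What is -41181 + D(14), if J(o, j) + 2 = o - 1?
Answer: -41170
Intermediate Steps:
B(Z) = √(4 + Z)
J(o, j) = -3 + o (J(o, j) = -2 + (o - 1) = -2 + (-1 + o) = -3 + o)
D(a) = -3 + a
-41181 + D(14) = -41181 + (-3 + 14) = -41181 + 11 = -41170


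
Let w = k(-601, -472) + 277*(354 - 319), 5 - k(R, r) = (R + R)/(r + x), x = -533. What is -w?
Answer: -9747298/1005 ≈ -9698.8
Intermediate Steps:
k(R, r) = 5 - 2*R/(-533 + r) (k(R, r) = 5 - (R + R)/(r - 533) = 5 - 2*R/(-533 + r))
w = 9747298/1005 (w = (-2665 - 2*(-601) + 5*(-472))/(-533 - 472) + 277*(354 - 319) = (-2665 + 1202 - 2360)/(-1005) + 277*35 = -1/1005*(-3823) + 9695 = 3823/1005 + 9695 = 9747298/1005 ≈ 9698.8)
-w = -1*9747298/1005 = -9747298/1005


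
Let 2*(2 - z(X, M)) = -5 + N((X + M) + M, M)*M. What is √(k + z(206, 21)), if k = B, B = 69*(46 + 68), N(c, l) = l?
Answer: 15*√34 ≈ 87.464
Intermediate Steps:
B = 7866 (B = 69*114 = 7866)
k = 7866
z(X, M) = 9/2 - M²/2 (z(X, M) = 2 - (-5 + M*M)/2 = 2 - (-5 + M²)/2 = 2 + (5/2 - M²/2) = 9/2 - M²/2)
√(k + z(206, 21)) = √(7866 + (9/2 - ½*21²)) = √(7866 + (9/2 - ½*441)) = √(7866 + (9/2 - 441/2)) = √(7866 - 216) = √7650 = 15*√34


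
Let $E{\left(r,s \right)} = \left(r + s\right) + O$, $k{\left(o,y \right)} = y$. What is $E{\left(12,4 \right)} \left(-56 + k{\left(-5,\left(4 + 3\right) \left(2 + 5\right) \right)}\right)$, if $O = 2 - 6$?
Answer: $-84$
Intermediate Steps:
$O = -4$ ($O = 2 - 6 = -4$)
$E{\left(r,s \right)} = -4 + r + s$ ($E{\left(r,s \right)} = \left(r + s\right) - 4 = -4 + r + s$)
$E{\left(12,4 \right)} \left(-56 + k{\left(-5,\left(4 + 3\right) \left(2 + 5\right) \right)}\right) = \left(-4 + 12 + 4\right) \left(-56 + \left(4 + 3\right) \left(2 + 5\right)\right) = 12 \left(-56 + 7 \cdot 7\right) = 12 \left(-56 + 49\right) = 12 \left(-7\right) = -84$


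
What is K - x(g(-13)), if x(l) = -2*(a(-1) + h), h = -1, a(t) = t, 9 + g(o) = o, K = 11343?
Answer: 11339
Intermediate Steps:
g(o) = -9 + o
x(l) = 4 (x(l) = -2*(-1 - 1) = -2*(-2) = 4)
K - x(g(-13)) = 11343 - 1*4 = 11343 - 4 = 11339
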